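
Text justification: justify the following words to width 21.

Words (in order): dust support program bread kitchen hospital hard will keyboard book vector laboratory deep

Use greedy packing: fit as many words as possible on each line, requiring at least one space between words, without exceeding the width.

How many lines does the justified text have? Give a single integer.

Answer: 5

Derivation:
Line 1: ['dust', 'support', 'program'] (min_width=20, slack=1)
Line 2: ['bread', 'kitchen'] (min_width=13, slack=8)
Line 3: ['hospital', 'hard', 'will'] (min_width=18, slack=3)
Line 4: ['keyboard', 'book', 'vector'] (min_width=20, slack=1)
Line 5: ['laboratory', 'deep'] (min_width=15, slack=6)
Total lines: 5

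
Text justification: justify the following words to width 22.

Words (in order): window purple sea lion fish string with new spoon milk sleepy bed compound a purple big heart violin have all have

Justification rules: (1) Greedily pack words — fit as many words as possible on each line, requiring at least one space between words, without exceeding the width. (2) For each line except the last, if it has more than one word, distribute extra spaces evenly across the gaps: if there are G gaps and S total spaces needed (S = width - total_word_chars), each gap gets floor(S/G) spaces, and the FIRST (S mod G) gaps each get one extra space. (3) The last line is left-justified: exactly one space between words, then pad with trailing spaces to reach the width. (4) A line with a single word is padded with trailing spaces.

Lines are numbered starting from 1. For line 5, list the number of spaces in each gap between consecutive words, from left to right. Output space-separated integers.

Line 1: ['window', 'purple', 'sea', 'lion'] (min_width=22, slack=0)
Line 2: ['fish', 'string', 'with', 'new'] (min_width=20, slack=2)
Line 3: ['spoon', 'milk', 'sleepy', 'bed'] (min_width=21, slack=1)
Line 4: ['compound', 'a', 'purple', 'big'] (min_width=21, slack=1)
Line 5: ['heart', 'violin', 'have', 'all'] (min_width=21, slack=1)
Line 6: ['have'] (min_width=4, slack=18)

Answer: 2 1 1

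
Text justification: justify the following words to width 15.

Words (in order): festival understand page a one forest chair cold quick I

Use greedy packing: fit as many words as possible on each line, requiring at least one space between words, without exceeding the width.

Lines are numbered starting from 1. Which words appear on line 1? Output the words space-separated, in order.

Line 1: ['festival'] (min_width=8, slack=7)
Line 2: ['understand', 'page'] (min_width=15, slack=0)
Line 3: ['a', 'one', 'forest'] (min_width=12, slack=3)
Line 4: ['chair', 'cold'] (min_width=10, slack=5)
Line 5: ['quick', 'I'] (min_width=7, slack=8)

Answer: festival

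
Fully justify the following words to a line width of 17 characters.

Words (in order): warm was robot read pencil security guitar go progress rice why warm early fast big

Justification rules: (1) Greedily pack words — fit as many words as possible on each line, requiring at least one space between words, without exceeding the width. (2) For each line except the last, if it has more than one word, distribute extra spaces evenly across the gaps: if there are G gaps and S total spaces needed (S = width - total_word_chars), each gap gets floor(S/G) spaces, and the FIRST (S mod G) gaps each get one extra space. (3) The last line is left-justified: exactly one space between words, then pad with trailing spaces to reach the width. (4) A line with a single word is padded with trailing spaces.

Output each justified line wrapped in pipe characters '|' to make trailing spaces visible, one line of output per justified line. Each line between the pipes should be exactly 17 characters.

Line 1: ['warm', 'was', 'robot'] (min_width=14, slack=3)
Line 2: ['read', 'pencil'] (min_width=11, slack=6)
Line 3: ['security', 'guitar'] (min_width=15, slack=2)
Line 4: ['go', 'progress', 'rice'] (min_width=16, slack=1)
Line 5: ['why', 'warm', 'early'] (min_width=14, slack=3)
Line 6: ['fast', 'big'] (min_width=8, slack=9)

Answer: |warm   was  robot|
|read       pencil|
|security   guitar|
|go  progress rice|
|why   warm  early|
|fast big         |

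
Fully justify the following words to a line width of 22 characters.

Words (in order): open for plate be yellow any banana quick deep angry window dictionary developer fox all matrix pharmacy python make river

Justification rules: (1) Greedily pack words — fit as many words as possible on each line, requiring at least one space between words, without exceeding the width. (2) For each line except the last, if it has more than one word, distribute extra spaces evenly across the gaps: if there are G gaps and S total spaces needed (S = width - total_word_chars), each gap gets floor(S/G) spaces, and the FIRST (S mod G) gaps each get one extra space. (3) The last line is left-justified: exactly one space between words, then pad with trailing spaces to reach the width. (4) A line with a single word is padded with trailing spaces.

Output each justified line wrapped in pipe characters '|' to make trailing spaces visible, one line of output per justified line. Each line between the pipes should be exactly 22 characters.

Answer: |open   for   plate  be|
|yellow    any   banana|
|quick    deep    angry|
|window      dictionary|
|developer    fox   all|
|matrix pharmacy python|
|make river            |

Derivation:
Line 1: ['open', 'for', 'plate', 'be'] (min_width=17, slack=5)
Line 2: ['yellow', 'any', 'banana'] (min_width=17, slack=5)
Line 3: ['quick', 'deep', 'angry'] (min_width=16, slack=6)
Line 4: ['window', 'dictionary'] (min_width=17, slack=5)
Line 5: ['developer', 'fox', 'all'] (min_width=17, slack=5)
Line 6: ['matrix', 'pharmacy', 'python'] (min_width=22, slack=0)
Line 7: ['make', 'river'] (min_width=10, slack=12)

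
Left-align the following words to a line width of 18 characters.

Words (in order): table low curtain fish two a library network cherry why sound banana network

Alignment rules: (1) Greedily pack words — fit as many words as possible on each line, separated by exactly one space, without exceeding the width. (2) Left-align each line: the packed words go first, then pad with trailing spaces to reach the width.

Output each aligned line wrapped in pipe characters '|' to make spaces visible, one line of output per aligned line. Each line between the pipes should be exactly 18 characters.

Answer: |table low curtain |
|fish two a library|
|network cherry why|
|sound banana      |
|network           |

Derivation:
Line 1: ['table', 'low', 'curtain'] (min_width=17, slack=1)
Line 2: ['fish', 'two', 'a', 'library'] (min_width=18, slack=0)
Line 3: ['network', 'cherry', 'why'] (min_width=18, slack=0)
Line 4: ['sound', 'banana'] (min_width=12, slack=6)
Line 5: ['network'] (min_width=7, slack=11)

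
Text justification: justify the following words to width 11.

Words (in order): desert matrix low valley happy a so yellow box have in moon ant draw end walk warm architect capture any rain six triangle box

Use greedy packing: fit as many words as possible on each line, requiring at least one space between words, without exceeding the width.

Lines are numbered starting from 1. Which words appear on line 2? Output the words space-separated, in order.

Answer: matrix low

Derivation:
Line 1: ['desert'] (min_width=6, slack=5)
Line 2: ['matrix', 'low'] (min_width=10, slack=1)
Line 3: ['valley'] (min_width=6, slack=5)
Line 4: ['happy', 'a', 'so'] (min_width=10, slack=1)
Line 5: ['yellow', 'box'] (min_width=10, slack=1)
Line 6: ['have', 'in'] (min_width=7, slack=4)
Line 7: ['moon', 'ant'] (min_width=8, slack=3)
Line 8: ['draw', 'end'] (min_width=8, slack=3)
Line 9: ['walk', 'warm'] (min_width=9, slack=2)
Line 10: ['architect'] (min_width=9, slack=2)
Line 11: ['capture', 'any'] (min_width=11, slack=0)
Line 12: ['rain', 'six'] (min_width=8, slack=3)
Line 13: ['triangle'] (min_width=8, slack=3)
Line 14: ['box'] (min_width=3, slack=8)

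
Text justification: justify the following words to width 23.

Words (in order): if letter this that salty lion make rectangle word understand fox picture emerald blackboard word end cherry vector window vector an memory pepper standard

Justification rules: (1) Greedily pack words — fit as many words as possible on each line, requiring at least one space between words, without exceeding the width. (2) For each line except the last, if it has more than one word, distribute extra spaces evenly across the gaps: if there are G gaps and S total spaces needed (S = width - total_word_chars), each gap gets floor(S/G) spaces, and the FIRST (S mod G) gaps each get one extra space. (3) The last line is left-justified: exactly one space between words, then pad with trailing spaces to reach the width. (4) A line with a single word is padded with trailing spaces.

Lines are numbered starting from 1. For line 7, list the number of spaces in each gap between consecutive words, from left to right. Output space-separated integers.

Answer: 1 1 1

Derivation:
Line 1: ['if', 'letter', 'this', 'that'] (min_width=19, slack=4)
Line 2: ['salty', 'lion', 'make'] (min_width=15, slack=8)
Line 3: ['rectangle', 'word'] (min_width=14, slack=9)
Line 4: ['understand', 'fox', 'picture'] (min_width=22, slack=1)
Line 5: ['emerald', 'blackboard', 'word'] (min_width=23, slack=0)
Line 6: ['end', 'cherry', 'vector'] (min_width=17, slack=6)
Line 7: ['window', 'vector', 'an', 'memory'] (min_width=23, slack=0)
Line 8: ['pepper', 'standard'] (min_width=15, slack=8)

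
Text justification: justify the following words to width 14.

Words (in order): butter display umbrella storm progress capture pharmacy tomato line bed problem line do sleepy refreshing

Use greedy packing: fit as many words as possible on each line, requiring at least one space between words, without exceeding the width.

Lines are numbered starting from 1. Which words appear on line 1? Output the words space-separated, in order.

Line 1: ['butter', 'display'] (min_width=14, slack=0)
Line 2: ['umbrella', 'storm'] (min_width=14, slack=0)
Line 3: ['progress'] (min_width=8, slack=6)
Line 4: ['capture'] (min_width=7, slack=7)
Line 5: ['pharmacy'] (min_width=8, slack=6)
Line 6: ['tomato', 'line'] (min_width=11, slack=3)
Line 7: ['bed', 'problem'] (min_width=11, slack=3)
Line 8: ['line', 'do', 'sleepy'] (min_width=14, slack=0)
Line 9: ['refreshing'] (min_width=10, slack=4)

Answer: butter display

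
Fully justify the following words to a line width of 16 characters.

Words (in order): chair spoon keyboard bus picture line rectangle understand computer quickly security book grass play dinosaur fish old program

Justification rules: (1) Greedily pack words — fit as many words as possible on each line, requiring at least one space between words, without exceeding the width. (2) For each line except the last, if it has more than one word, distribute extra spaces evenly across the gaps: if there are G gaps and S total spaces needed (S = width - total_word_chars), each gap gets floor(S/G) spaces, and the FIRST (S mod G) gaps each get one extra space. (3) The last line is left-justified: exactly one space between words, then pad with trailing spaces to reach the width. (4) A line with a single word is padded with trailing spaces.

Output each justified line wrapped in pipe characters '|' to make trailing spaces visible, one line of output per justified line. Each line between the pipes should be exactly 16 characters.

Line 1: ['chair', 'spoon'] (min_width=11, slack=5)
Line 2: ['keyboard', 'bus'] (min_width=12, slack=4)
Line 3: ['picture', 'line'] (min_width=12, slack=4)
Line 4: ['rectangle'] (min_width=9, slack=7)
Line 5: ['understand'] (min_width=10, slack=6)
Line 6: ['computer', 'quickly'] (min_width=16, slack=0)
Line 7: ['security', 'book'] (min_width=13, slack=3)
Line 8: ['grass', 'play'] (min_width=10, slack=6)
Line 9: ['dinosaur', 'fish'] (min_width=13, slack=3)
Line 10: ['old', 'program'] (min_width=11, slack=5)

Answer: |chair      spoon|
|keyboard     bus|
|picture     line|
|rectangle       |
|understand      |
|computer quickly|
|security    book|
|grass       play|
|dinosaur    fish|
|old program     |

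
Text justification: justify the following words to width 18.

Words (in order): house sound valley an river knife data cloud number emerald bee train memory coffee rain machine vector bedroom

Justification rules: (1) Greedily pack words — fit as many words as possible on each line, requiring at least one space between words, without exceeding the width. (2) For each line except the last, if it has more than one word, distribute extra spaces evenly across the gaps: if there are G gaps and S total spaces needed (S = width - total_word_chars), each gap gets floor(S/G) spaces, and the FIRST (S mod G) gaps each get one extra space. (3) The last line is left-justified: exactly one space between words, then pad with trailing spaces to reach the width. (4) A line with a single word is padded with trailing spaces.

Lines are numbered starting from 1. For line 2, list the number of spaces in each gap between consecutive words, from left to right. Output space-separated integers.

Line 1: ['house', 'sound', 'valley'] (min_width=18, slack=0)
Line 2: ['an', 'river', 'knife'] (min_width=14, slack=4)
Line 3: ['data', 'cloud', 'number'] (min_width=17, slack=1)
Line 4: ['emerald', 'bee', 'train'] (min_width=17, slack=1)
Line 5: ['memory', 'coffee', 'rain'] (min_width=18, slack=0)
Line 6: ['machine', 'vector'] (min_width=14, slack=4)
Line 7: ['bedroom'] (min_width=7, slack=11)

Answer: 3 3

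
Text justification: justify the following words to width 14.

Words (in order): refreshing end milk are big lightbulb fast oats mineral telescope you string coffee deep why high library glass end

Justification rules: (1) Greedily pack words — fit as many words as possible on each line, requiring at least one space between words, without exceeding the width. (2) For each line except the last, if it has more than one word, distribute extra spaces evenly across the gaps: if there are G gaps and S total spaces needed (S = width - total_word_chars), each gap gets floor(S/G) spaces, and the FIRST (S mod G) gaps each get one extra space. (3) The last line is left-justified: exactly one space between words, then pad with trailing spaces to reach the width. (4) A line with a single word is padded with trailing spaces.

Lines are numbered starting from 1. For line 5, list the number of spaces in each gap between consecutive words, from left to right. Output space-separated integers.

Line 1: ['refreshing', 'end'] (min_width=14, slack=0)
Line 2: ['milk', 'are', 'big'] (min_width=12, slack=2)
Line 3: ['lightbulb', 'fast'] (min_width=14, slack=0)
Line 4: ['oats', 'mineral'] (min_width=12, slack=2)
Line 5: ['telescope', 'you'] (min_width=13, slack=1)
Line 6: ['string', 'coffee'] (min_width=13, slack=1)
Line 7: ['deep', 'why', 'high'] (min_width=13, slack=1)
Line 8: ['library', 'glass'] (min_width=13, slack=1)
Line 9: ['end'] (min_width=3, slack=11)

Answer: 2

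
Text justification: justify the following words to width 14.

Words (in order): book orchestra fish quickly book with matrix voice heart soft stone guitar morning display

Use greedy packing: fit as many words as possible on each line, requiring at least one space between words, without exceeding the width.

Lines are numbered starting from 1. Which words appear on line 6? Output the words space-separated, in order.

Line 1: ['book', 'orchestra'] (min_width=14, slack=0)
Line 2: ['fish', 'quickly'] (min_width=12, slack=2)
Line 3: ['book', 'with'] (min_width=9, slack=5)
Line 4: ['matrix', 'voice'] (min_width=12, slack=2)
Line 5: ['heart', 'soft'] (min_width=10, slack=4)
Line 6: ['stone', 'guitar'] (min_width=12, slack=2)
Line 7: ['morning'] (min_width=7, slack=7)
Line 8: ['display'] (min_width=7, slack=7)

Answer: stone guitar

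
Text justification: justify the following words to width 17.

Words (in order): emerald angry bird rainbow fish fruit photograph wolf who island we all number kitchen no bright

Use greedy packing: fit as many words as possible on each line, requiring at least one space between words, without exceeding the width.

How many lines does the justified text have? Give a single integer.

Answer: 6

Derivation:
Line 1: ['emerald', 'angry'] (min_width=13, slack=4)
Line 2: ['bird', 'rainbow', 'fish'] (min_width=17, slack=0)
Line 3: ['fruit', 'photograph'] (min_width=16, slack=1)
Line 4: ['wolf', 'who', 'island'] (min_width=15, slack=2)
Line 5: ['we', 'all', 'number'] (min_width=13, slack=4)
Line 6: ['kitchen', 'no', 'bright'] (min_width=17, slack=0)
Total lines: 6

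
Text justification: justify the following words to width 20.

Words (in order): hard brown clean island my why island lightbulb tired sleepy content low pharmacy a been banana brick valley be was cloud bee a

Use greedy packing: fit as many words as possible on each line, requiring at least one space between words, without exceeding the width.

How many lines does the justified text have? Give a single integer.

Answer: 7

Derivation:
Line 1: ['hard', 'brown', 'clean'] (min_width=16, slack=4)
Line 2: ['island', 'my', 'why', 'island'] (min_width=20, slack=0)
Line 3: ['lightbulb', 'tired'] (min_width=15, slack=5)
Line 4: ['sleepy', 'content', 'low'] (min_width=18, slack=2)
Line 5: ['pharmacy', 'a', 'been'] (min_width=15, slack=5)
Line 6: ['banana', 'brick', 'valley'] (min_width=19, slack=1)
Line 7: ['be', 'was', 'cloud', 'bee', 'a'] (min_width=18, slack=2)
Total lines: 7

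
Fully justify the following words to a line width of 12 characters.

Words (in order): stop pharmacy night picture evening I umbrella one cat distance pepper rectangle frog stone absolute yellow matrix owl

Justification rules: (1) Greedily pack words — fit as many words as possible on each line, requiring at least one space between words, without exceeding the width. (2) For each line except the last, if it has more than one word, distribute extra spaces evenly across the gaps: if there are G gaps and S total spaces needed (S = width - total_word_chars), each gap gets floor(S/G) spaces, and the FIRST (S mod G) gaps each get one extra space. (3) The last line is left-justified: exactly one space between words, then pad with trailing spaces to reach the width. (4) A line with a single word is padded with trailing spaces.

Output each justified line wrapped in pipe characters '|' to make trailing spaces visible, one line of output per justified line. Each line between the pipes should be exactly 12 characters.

Answer: |stop        |
|pharmacy    |
|night       |
|picture     |
|evening    I|
|umbrella one|
|cat distance|
|pepper      |
|rectangle   |
|frog   stone|
|absolute    |
|yellow      |
|matrix owl  |

Derivation:
Line 1: ['stop'] (min_width=4, slack=8)
Line 2: ['pharmacy'] (min_width=8, slack=4)
Line 3: ['night'] (min_width=5, slack=7)
Line 4: ['picture'] (min_width=7, slack=5)
Line 5: ['evening', 'I'] (min_width=9, slack=3)
Line 6: ['umbrella', 'one'] (min_width=12, slack=0)
Line 7: ['cat', 'distance'] (min_width=12, slack=0)
Line 8: ['pepper'] (min_width=6, slack=6)
Line 9: ['rectangle'] (min_width=9, slack=3)
Line 10: ['frog', 'stone'] (min_width=10, slack=2)
Line 11: ['absolute'] (min_width=8, slack=4)
Line 12: ['yellow'] (min_width=6, slack=6)
Line 13: ['matrix', 'owl'] (min_width=10, slack=2)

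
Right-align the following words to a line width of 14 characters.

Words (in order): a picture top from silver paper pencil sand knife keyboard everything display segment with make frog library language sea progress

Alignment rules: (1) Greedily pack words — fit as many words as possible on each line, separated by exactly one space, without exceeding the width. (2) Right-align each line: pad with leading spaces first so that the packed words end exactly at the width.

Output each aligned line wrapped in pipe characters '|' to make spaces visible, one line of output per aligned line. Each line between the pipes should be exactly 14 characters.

Answer: | a picture top|
|   from silver|
|  paper pencil|
|    sand knife|
|      keyboard|
|    everything|
|       display|
|  segment with|
|     make frog|
|       library|
|  language sea|
|      progress|

Derivation:
Line 1: ['a', 'picture', 'top'] (min_width=13, slack=1)
Line 2: ['from', 'silver'] (min_width=11, slack=3)
Line 3: ['paper', 'pencil'] (min_width=12, slack=2)
Line 4: ['sand', 'knife'] (min_width=10, slack=4)
Line 5: ['keyboard'] (min_width=8, slack=6)
Line 6: ['everything'] (min_width=10, slack=4)
Line 7: ['display'] (min_width=7, slack=7)
Line 8: ['segment', 'with'] (min_width=12, slack=2)
Line 9: ['make', 'frog'] (min_width=9, slack=5)
Line 10: ['library'] (min_width=7, slack=7)
Line 11: ['language', 'sea'] (min_width=12, slack=2)
Line 12: ['progress'] (min_width=8, slack=6)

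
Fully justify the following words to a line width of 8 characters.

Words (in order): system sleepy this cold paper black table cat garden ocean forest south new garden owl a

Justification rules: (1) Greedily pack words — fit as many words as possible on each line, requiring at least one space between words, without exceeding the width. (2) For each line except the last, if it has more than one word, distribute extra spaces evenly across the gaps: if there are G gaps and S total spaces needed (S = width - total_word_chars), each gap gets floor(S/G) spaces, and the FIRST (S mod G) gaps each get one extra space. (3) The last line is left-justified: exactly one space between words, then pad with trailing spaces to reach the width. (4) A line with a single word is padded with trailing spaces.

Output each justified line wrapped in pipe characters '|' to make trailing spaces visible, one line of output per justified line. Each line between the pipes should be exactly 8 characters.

Answer: |system  |
|sleepy  |
|this    |
|cold    |
|paper   |
|black   |
|table   |
|cat     |
|garden  |
|ocean   |
|forest  |
|south   |
|new     |
|garden  |
|owl a   |

Derivation:
Line 1: ['system'] (min_width=6, slack=2)
Line 2: ['sleepy'] (min_width=6, slack=2)
Line 3: ['this'] (min_width=4, slack=4)
Line 4: ['cold'] (min_width=4, slack=4)
Line 5: ['paper'] (min_width=5, slack=3)
Line 6: ['black'] (min_width=5, slack=3)
Line 7: ['table'] (min_width=5, slack=3)
Line 8: ['cat'] (min_width=3, slack=5)
Line 9: ['garden'] (min_width=6, slack=2)
Line 10: ['ocean'] (min_width=5, slack=3)
Line 11: ['forest'] (min_width=6, slack=2)
Line 12: ['south'] (min_width=5, slack=3)
Line 13: ['new'] (min_width=3, slack=5)
Line 14: ['garden'] (min_width=6, slack=2)
Line 15: ['owl', 'a'] (min_width=5, slack=3)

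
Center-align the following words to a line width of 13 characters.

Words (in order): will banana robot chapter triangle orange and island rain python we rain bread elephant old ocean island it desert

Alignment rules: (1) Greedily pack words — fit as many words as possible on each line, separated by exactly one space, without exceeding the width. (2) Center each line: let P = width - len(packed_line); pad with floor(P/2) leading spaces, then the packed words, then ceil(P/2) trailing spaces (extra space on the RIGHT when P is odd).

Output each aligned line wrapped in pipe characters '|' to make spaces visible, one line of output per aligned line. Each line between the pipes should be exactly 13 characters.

Line 1: ['will', 'banana'] (min_width=11, slack=2)
Line 2: ['robot', 'chapter'] (min_width=13, slack=0)
Line 3: ['triangle'] (min_width=8, slack=5)
Line 4: ['orange', 'and'] (min_width=10, slack=3)
Line 5: ['island', 'rain'] (min_width=11, slack=2)
Line 6: ['python', 'we'] (min_width=9, slack=4)
Line 7: ['rain', 'bread'] (min_width=10, slack=3)
Line 8: ['elephant', 'old'] (min_width=12, slack=1)
Line 9: ['ocean', 'island'] (min_width=12, slack=1)
Line 10: ['it', 'desert'] (min_width=9, slack=4)

Answer: | will banana |
|robot chapter|
|  triangle   |
| orange and  |
| island rain |
|  python we  |
| rain bread  |
|elephant old |
|ocean island |
|  it desert  |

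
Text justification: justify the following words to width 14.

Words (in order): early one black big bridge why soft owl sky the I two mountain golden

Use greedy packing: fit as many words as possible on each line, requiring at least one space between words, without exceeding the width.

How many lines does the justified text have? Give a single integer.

Line 1: ['early', 'one'] (min_width=9, slack=5)
Line 2: ['black', 'big'] (min_width=9, slack=5)
Line 3: ['bridge', 'why'] (min_width=10, slack=4)
Line 4: ['soft', 'owl', 'sky'] (min_width=12, slack=2)
Line 5: ['the', 'I', 'two'] (min_width=9, slack=5)
Line 6: ['mountain'] (min_width=8, slack=6)
Line 7: ['golden'] (min_width=6, slack=8)
Total lines: 7

Answer: 7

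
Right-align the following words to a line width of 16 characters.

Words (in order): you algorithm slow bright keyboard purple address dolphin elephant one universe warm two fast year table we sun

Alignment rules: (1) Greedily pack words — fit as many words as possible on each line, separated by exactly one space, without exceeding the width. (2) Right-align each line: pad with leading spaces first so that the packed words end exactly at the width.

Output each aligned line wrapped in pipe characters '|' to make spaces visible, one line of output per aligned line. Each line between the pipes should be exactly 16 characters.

Answer: |   you algorithm|
|     slow bright|
| keyboard purple|
| address dolphin|
|    elephant one|
|   universe warm|
|   two fast year|
|    table we sun|

Derivation:
Line 1: ['you', 'algorithm'] (min_width=13, slack=3)
Line 2: ['slow', 'bright'] (min_width=11, slack=5)
Line 3: ['keyboard', 'purple'] (min_width=15, slack=1)
Line 4: ['address', 'dolphin'] (min_width=15, slack=1)
Line 5: ['elephant', 'one'] (min_width=12, slack=4)
Line 6: ['universe', 'warm'] (min_width=13, slack=3)
Line 7: ['two', 'fast', 'year'] (min_width=13, slack=3)
Line 8: ['table', 'we', 'sun'] (min_width=12, slack=4)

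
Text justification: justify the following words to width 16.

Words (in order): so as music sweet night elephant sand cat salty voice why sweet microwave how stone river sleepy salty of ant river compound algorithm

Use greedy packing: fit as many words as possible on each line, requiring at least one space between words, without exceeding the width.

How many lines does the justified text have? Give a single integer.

Answer: 11

Derivation:
Line 1: ['so', 'as', 'music'] (min_width=11, slack=5)
Line 2: ['sweet', 'night'] (min_width=11, slack=5)
Line 3: ['elephant', 'sand'] (min_width=13, slack=3)
Line 4: ['cat', 'salty', 'voice'] (min_width=15, slack=1)
Line 5: ['why', 'sweet'] (min_width=9, slack=7)
Line 6: ['microwave', 'how'] (min_width=13, slack=3)
Line 7: ['stone', 'river'] (min_width=11, slack=5)
Line 8: ['sleepy', 'salty', 'of'] (min_width=15, slack=1)
Line 9: ['ant', 'river'] (min_width=9, slack=7)
Line 10: ['compound'] (min_width=8, slack=8)
Line 11: ['algorithm'] (min_width=9, slack=7)
Total lines: 11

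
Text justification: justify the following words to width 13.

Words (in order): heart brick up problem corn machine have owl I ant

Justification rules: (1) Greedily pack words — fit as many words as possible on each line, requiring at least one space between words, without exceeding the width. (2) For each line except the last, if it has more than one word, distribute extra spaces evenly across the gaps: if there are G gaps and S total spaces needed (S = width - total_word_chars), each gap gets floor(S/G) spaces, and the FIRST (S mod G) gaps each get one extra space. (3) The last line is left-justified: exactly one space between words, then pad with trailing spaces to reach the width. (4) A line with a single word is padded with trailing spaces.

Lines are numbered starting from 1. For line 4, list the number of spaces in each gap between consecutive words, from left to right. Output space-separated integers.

Line 1: ['heart', 'brick'] (min_width=11, slack=2)
Line 2: ['up', 'problem'] (min_width=10, slack=3)
Line 3: ['corn', 'machine'] (min_width=12, slack=1)
Line 4: ['have', 'owl', 'I'] (min_width=10, slack=3)
Line 5: ['ant'] (min_width=3, slack=10)

Answer: 3 2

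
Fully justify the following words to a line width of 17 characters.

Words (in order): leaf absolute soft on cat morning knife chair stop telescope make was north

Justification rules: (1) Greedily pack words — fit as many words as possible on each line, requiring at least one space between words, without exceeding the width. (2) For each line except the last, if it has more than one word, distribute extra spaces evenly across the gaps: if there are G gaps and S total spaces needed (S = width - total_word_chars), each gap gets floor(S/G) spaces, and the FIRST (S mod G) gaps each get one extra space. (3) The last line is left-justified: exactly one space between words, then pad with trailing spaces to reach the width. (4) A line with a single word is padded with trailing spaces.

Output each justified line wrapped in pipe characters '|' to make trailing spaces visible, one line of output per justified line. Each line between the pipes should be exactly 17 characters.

Answer: |leaf     absolute|
|soft    on    cat|
|morning     knife|
|chair        stop|
|telescope    make|
|was north        |

Derivation:
Line 1: ['leaf', 'absolute'] (min_width=13, slack=4)
Line 2: ['soft', 'on', 'cat'] (min_width=11, slack=6)
Line 3: ['morning', 'knife'] (min_width=13, slack=4)
Line 4: ['chair', 'stop'] (min_width=10, slack=7)
Line 5: ['telescope', 'make'] (min_width=14, slack=3)
Line 6: ['was', 'north'] (min_width=9, slack=8)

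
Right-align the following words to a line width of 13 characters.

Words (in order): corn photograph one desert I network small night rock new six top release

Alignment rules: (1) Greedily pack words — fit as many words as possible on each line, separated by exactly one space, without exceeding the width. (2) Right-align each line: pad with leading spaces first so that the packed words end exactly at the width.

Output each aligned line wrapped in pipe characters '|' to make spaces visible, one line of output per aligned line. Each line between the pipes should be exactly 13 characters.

Answer: |         corn|
|   photograph|
| one desert I|
|network small|
|   night rock|
|  new six top|
|      release|

Derivation:
Line 1: ['corn'] (min_width=4, slack=9)
Line 2: ['photograph'] (min_width=10, slack=3)
Line 3: ['one', 'desert', 'I'] (min_width=12, slack=1)
Line 4: ['network', 'small'] (min_width=13, slack=0)
Line 5: ['night', 'rock'] (min_width=10, slack=3)
Line 6: ['new', 'six', 'top'] (min_width=11, slack=2)
Line 7: ['release'] (min_width=7, slack=6)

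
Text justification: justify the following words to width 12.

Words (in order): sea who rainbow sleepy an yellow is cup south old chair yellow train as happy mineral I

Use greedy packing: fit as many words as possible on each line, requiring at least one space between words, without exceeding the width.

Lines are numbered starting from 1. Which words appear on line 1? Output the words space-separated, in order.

Answer: sea who

Derivation:
Line 1: ['sea', 'who'] (min_width=7, slack=5)
Line 2: ['rainbow'] (min_width=7, slack=5)
Line 3: ['sleepy', 'an'] (min_width=9, slack=3)
Line 4: ['yellow', 'is'] (min_width=9, slack=3)
Line 5: ['cup', 'south'] (min_width=9, slack=3)
Line 6: ['old', 'chair'] (min_width=9, slack=3)
Line 7: ['yellow', 'train'] (min_width=12, slack=0)
Line 8: ['as', 'happy'] (min_width=8, slack=4)
Line 9: ['mineral', 'I'] (min_width=9, slack=3)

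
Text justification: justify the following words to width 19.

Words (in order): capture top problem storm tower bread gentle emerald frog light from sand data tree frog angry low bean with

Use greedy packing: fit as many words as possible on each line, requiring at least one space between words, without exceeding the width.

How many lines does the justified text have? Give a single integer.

Line 1: ['capture', 'top', 'problem'] (min_width=19, slack=0)
Line 2: ['storm', 'tower', 'bread'] (min_width=17, slack=2)
Line 3: ['gentle', 'emerald', 'frog'] (min_width=19, slack=0)
Line 4: ['light', 'from', 'sand'] (min_width=15, slack=4)
Line 5: ['data', 'tree', 'frog'] (min_width=14, slack=5)
Line 6: ['angry', 'low', 'bean', 'with'] (min_width=19, slack=0)
Total lines: 6

Answer: 6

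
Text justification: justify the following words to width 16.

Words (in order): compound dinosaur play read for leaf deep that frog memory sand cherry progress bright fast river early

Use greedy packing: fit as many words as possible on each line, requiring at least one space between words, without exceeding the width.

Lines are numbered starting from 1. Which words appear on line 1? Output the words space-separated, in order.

Answer: compound

Derivation:
Line 1: ['compound'] (min_width=8, slack=8)
Line 2: ['dinosaur', 'play'] (min_width=13, slack=3)
Line 3: ['read', 'for', 'leaf'] (min_width=13, slack=3)
Line 4: ['deep', 'that', 'frog'] (min_width=14, slack=2)
Line 5: ['memory', 'sand'] (min_width=11, slack=5)
Line 6: ['cherry', 'progress'] (min_width=15, slack=1)
Line 7: ['bright', 'fast'] (min_width=11, slack=5)
Line 8: ['river', 'early'] (min_width=11, slack=5)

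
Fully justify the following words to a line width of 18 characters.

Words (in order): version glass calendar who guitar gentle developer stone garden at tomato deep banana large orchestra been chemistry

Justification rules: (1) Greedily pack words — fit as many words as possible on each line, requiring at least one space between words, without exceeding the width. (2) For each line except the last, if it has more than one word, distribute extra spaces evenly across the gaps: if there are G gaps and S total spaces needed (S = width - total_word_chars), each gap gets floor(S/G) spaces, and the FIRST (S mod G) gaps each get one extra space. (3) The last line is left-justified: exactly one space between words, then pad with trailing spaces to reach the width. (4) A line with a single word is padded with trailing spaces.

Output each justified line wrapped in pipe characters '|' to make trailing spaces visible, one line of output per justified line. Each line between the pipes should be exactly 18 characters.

Line 1: ['version', 'glass'] (min_width=13, slack=5)
Line 2: ['calendar', 'who'] (min_width=12, slack=6)
Line 3: ['guitar', 'gentle'] (min_width=13, slack=5)
Line 4: ['developer', 'stone'] (min_width=15, slack=3)
Line 5: ['garden', 'at', 'tomato'] (min_width=16, slack=2)
Line 6: ['deep', 'banana', 'large'] (min_width=17, slack=1)
Line 7: ['orchestra', 'been'] (min_width=14, slack=4)
Line 8: ['chemistry'] (min_width=9, slack=9)

Answer: |version      glass|
|calendar       who|
|guitar      gentle|
|developer    stone|
|garden  at  tomato|
|deep  banana large|
|orchestra     been|
|chemistry         |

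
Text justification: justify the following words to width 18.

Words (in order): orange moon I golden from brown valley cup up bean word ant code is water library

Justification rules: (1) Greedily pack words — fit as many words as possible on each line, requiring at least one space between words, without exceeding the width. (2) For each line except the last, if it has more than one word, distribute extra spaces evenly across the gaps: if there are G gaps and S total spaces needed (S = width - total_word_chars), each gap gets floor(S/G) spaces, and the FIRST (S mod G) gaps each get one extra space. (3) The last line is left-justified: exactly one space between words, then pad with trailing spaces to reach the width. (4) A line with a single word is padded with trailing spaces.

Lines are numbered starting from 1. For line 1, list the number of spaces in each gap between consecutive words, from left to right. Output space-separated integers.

Answer: 4 3

Derivation:
Line 1: ['orange', 'moon', 'I'] (min_width=13, slack=5)
Line 2: ['golden', 'from', 'brown'] (min_width=17, slack=1)
Line 3: ['valley', 'cup', 'up', 'bean'] (min_width=18, slack=0)
Line 4: ['word', 'ant', 'code', 'is'] (min_width=16, slack=2)
Line 5: ['water', 'library'] (min_width=13, slack=5)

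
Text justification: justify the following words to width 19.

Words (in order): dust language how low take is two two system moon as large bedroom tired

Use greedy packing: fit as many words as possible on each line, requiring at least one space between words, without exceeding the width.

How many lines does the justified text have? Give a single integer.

Line 1: ['dust', 'language', 'how'] (min_width=17, slack=2)
Line 2: ['low', 'take', 'is', 'two', 'two'] (min_width=19, slack=0)
Line 3: ['system', 'moon', 'as'] (min_width=14, slack=5)
Line 4: ['large', 'bedroom', 'tired'] (min_width=19, slack=0)
Total lines: 4

Answer: 4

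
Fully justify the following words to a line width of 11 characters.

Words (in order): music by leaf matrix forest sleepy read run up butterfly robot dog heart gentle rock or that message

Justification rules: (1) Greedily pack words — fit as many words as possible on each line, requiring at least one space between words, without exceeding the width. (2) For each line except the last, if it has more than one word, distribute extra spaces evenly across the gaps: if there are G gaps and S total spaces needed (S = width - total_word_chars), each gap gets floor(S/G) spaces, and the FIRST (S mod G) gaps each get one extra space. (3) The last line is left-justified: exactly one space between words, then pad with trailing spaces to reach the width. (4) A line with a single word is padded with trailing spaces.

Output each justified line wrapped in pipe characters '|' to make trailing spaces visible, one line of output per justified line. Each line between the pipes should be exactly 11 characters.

Line 1: ['music', 'by'] (min_width=8, slack=3)
Line 2: ['leaf', 'matrix'] (min_width=11, slack=0)
Line 3: ['forest'] (min_width=6, slack=5)
Line 4: ['sleepy', 'read'] (min_width=11, slack=0)
Line 5: ['run', 'up'] (min_width=6, slack=5)
Line 6: ['butterfly'] (min_width=9, slack=2)
Line 7: ['robot', 'dog'] (min_width=9, slack=2)
Line 8: ['heart'] (min_width=5, slack=6)
Line 9: ['gentle', 'rock'] (min_width=11, slack=0)
Line 10: ['or', 'that'] (min_width=7, slack=4)
Line 11: ['message'] (min_width=7, slack=4)

Answer: |music    by|
|leaf matrix|
|forest     |
|sleepy read|
|run      up|
|butterfly  |
|robot   dog|
|heart      |
|gentle rock|
|or     that|
|message    |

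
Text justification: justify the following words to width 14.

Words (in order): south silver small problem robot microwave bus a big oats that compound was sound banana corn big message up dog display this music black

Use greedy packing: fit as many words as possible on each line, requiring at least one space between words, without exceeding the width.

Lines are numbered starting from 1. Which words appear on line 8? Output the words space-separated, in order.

Line 1: ['south', 'silver'] (min_width=12, slack=2)
Line 2: ['small', 'problem'] (min_width=13, slack=1)
Line 3: ['robot'] (min_width=5, slack=9)
Line 4: ['microwave', 'bus'] (min_width=13, slack=1)
Line 5: ['a', 'big', 'oats'] (min_width=10, slack=4)
Line 6: ['that', 'compound'] (min_width=13, slack=1)
Line 7: ['was', 'sound'] (min_width=9, slack=5)
Line 8: ['banana', 'corn'] (min_width=11, slack=3)
Line 9: ['big', 'message', 'up'] (min_width=14, slack=0)
Line 10: ['dog', 'display'] (min_width=11, slack=3)
Line 11: ['this', 'music'] (min_width=10, slack=4)
Line 12: ['black'] (min_width=5, slack=9)

Answer: banana corn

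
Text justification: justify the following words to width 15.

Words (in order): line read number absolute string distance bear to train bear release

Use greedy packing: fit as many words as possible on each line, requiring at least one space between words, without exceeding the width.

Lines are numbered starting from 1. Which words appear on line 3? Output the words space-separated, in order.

Answer: string distance

Derivation:
Line 1: ['line', 'read'] (min_width=9, slack=6)
Line 2: ['number', 'absolute'] (min_width=15, slack=0)
Line 3: ['string', 'distance'] (min_width=15, slack=0)
Line 4: ['bear', 'to', 'train'] (min_width=13, slack=2)
Line 5: ['bear', 'release'] (min_width=12, slack=3)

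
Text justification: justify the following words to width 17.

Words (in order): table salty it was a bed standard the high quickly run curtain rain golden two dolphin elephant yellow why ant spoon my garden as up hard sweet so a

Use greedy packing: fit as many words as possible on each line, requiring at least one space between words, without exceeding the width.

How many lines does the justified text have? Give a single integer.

Answer: 11

Derivation:
Line 1: ['table', 'salty', 'it'] (min_width=14, slack=3)
Line 2: ['was', 'a', 'bed'] (min_width=9, slack=8)
Line 3: ['standard', 'the', 'high'] (min_width=17, slack=0)
Line 4: ['quickly', 'run'] (min_width=11, slack=6)
Line 5: ['curtain', 'rain'] (min_width=12, slack=5)
Line 6: ['golden', 'two'] (min_width=10, slack=7)
Line 7: ['dolphin', 'elephant'] (min_width=16, slack=1)
Line 8: ['yellow', 'why', 'ant'] (min_width=14, slack=3)
Line 9: ['spoon', 'my', 'garden'] (min_width=15, slack=2)
Line 10: ['as', 'up', 'hard', 'sweet'] (min_width=16, slack=1)
Line 11: ['so', 'a'] (min_width=4, slack=13)
Total lines: 11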